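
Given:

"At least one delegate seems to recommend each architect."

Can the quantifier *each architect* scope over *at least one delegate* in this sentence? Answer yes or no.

Yes

The matrix predicate is a raising verb, whose infinitival complement is not a scope island — *each architect* can QR into the matrix clause.
With no island boundary between them, the object can take inverse scope over the subject via ordinary QR within the clause.
The sentence is scopally ambiguous between *at least one delegate* > *each architect* and *each architect* > *at least one delegate*.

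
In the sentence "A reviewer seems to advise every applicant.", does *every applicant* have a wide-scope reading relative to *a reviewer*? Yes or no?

Infinitival complements of raising predicates do not block QR; *every applicant* and *a reviewer* are effectively clausemates.
No island intervenes, so both surface and inverse scope are derivable.
Both orderings are possible: *a reviewer* > *every applicant* and *every applicant* > *a reviewer*.

Yes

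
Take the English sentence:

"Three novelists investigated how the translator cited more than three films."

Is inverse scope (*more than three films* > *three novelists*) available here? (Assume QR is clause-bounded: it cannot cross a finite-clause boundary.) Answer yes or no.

No

*more than three films* is embedded in the embedded question *how the translator cited more than three films*.
QR across an interrogative CP boundary is ruled out as a wh-island violation.
There is no licit LF on which *more than three films* c-commands *three novelists*.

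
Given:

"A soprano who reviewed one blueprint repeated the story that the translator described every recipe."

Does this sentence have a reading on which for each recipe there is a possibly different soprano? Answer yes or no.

No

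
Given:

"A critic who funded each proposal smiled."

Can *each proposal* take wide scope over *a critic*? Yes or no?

No

The DP *each proposal* is contained in the relative clause *who funded each proposal*.
QR out of a relative clause is ruled out by the relative-clause island constraint.
So *each proposal* cannot raise high enough to outscope *a critic*; only the surface ordering *a critic* > *each proposal* is available.
(Only the surface reading survives: one fixed critic with respect to all the relevant proposals.)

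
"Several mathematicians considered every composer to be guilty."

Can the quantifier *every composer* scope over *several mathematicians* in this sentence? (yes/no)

Yes

The ECM infinitive is scope-transparent — *every composer* is free to raise above *several mathematicians*.
No island intervenes, so both surface and inverse scope are derivable.
Both orderings are possible: *several mathematicians* > *every composer* and *every composer* > *several mathematicians*.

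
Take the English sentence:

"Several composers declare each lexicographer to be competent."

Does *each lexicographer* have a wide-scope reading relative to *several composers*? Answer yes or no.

Yes

ECM infinitives lack a CP barrier, so *each lexicographer* can QR over the matrix subject *several composers*.
With no island boundary between them, the object can take inverse scope over the subject via ordinary QR within the clause.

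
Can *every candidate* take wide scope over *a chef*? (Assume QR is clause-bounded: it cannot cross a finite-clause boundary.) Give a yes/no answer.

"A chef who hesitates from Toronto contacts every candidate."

The relative clause *who hesitates from Toronto* modifies *a chef*, but *every candidate* is not inside that relative clause — it is an argument of the matrix verb.
QR within a single clause is free, so the lower quantifier may take scope over the higher one.

Yes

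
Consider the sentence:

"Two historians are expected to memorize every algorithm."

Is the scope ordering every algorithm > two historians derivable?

Raising constructions are monoclausal for scope purposes; *every algorithm* is not separated from *two historians* by any island.
No island intervenes, so both surface and inverse scope are derivable.

Yes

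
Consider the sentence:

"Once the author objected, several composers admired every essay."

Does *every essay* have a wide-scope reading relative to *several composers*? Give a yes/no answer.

Yes

*every essay* is a matrix argument; the adjunct is an island but the target quantifier is outside it.
Since no island is crossed, the inverse ordering is licensed alongside surface scope.
The sentence is scopally ambiguous between *several composers* > *every essay* and *every essay* > *several composers*.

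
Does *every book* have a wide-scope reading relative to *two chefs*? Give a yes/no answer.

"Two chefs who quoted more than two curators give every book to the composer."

Yes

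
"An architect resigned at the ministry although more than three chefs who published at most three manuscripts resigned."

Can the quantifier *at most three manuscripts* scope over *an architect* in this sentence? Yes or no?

No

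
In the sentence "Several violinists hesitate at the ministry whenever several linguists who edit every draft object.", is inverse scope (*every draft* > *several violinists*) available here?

No

*every draft* occurs within the relative clause *who edit every draft*, which is itself inside the adjunct *whenever several linguists who edit every draft object*.
The quantifier would have to escape first the RC and then the adjunct — two independent island violations.
The inverse ordering *every draft* > *several violinists* is therefore underivable.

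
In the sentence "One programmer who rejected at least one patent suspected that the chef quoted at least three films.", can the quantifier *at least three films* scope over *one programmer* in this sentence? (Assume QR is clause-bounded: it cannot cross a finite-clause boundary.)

No

The target quantifier *at least three films* is part of the finite complement clause *that the chef quoted at least three films*.
Given the clause-boundedness assumption, QR cannot cross the finite CP into the matrix.
*at least three films* > *one programmer* would require crossing that boundary, which is illicit.
(Only the surface reading survives: one fixed programmer with respect to all the relevant films.)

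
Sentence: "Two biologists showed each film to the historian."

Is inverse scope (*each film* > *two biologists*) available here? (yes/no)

Yes

*each film* is the matrix object and *two biologists* the matrix subject; the two are clausemates.
Clause-internal QR can adjoin the lower DP above the subject, yielding the inverse reading.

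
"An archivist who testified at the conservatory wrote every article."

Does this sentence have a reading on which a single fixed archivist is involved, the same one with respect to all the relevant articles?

The paraphrase describes the scope ordering *an archivist* > *every article*.
That is the surface-scope ordering, which is always one of the available readings — island constraints only ever restrict inverse scope.

Yes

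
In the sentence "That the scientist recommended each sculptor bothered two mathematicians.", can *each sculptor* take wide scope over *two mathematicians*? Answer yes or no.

No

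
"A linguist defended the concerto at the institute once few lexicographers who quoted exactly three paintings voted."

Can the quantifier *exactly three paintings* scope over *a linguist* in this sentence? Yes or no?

The target quantifier *exactly three paintings* is part of the relative clause *who quoted exactly three paintings*, which is itself inside the adjunct *once few lexicographers who quoted exactly three paintings voted*.
Even if one barrier were somehow void, the other would still block QR.
The inverse ordering *exactly three paintings* > *a linguist* is therefore underivable.
(Only the surface reading survives: one fixed linguist with respect to all the relevant paintings.)

No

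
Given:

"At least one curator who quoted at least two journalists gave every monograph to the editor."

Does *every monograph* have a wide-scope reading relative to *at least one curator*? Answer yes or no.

Yes

The relative clause *who quoted at least two journalists* modifies *at least one curator*, but *every monograph* is not inside that relative clause — it is an argument of the matrix verb.
QR within a single clause is free, so the lower quantifier may take scope over the higher one.
Both orderings are possible: *at least one curator* > *every monograph* and *every monograph* > *at least one curator*.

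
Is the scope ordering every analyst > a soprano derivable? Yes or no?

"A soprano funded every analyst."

*a soprano* and *every analyst* are co-arguments of the matrix verb, with nothing but a clause-internal boundary between them.
With no island boundary between them, the object can take inverse scope over the subject via ordinary QR within the clause.

Yes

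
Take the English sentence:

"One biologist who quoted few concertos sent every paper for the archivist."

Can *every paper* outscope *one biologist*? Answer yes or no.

The RC *who quoted few concertos* is an island, but *every paper* is not inside it — it is the matrix object, a clausemate of *one biologist*.
With no island boundary between them, the object can take inverse scope over the subject via ordinary QR within the clause.
So *every paper* > *one biologist* is among the available readings.

Yes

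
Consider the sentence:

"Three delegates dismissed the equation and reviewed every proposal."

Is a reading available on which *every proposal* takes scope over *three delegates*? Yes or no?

The target quantifier *every proposal* is part of one conjunct of the coordinate structure (*reviewed every proposal*).
A quantifier cannot raise out of one conjunct of a coordination across the whole coordinate structure — the CSC applies to QR.
There is no licit LF on which *every proposal* c-commands *three delegates*.

No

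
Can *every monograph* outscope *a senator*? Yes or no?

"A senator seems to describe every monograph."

Yes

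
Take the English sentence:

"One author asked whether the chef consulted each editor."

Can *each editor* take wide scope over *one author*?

No

The DP *each editor* is contained in the embedded question *whether the chef consulted each editor*.
Embedded questions are wh-islands: a quantifier inside an indirect question cannot QR into the matrix clause.
So the wide-scope reading for *each editor* is blocked.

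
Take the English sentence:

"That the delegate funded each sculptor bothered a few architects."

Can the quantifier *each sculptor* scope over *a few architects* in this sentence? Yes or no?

No

*each sculptor* is embedded in the sentential subject *that the delegate funded each sculptor*.
Sentential subjects are islands: a quantifier inside the subject clause cannot raise over the matrix predicate.
*each sculptor* is confined to the island and cannot take scope over *a few architects*.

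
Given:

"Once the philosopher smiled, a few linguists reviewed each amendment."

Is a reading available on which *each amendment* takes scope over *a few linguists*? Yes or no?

*each amendment* is a matrix argument; the adjunct is an island but the target quantifier is outside it.
Clause-internal QR can adjoin the lower DP above the subject, yielding the inverse reading.

Yes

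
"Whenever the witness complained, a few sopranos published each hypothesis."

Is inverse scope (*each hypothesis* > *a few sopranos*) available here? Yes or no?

Yes

Although there is an adjunct clause, *each hypothesis* is in the main clause, not inside the adjunct.
Ordinary QR to a clause-peripheral position gives the wide-scope LF for the lower DP.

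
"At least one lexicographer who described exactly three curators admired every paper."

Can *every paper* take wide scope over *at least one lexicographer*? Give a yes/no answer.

*every paper* sits in the matrix clause, not in the relative clause on *at least one lexicographer*.
Clause-internal QR can adjoin the lower DP above the subject, yielding the inverse reading.

Yes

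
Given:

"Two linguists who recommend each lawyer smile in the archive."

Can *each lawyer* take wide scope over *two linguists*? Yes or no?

No

*each lawyer* occurs within the relative clause *who recommend each lawyer*.
QR out of a relative clause is ruled out by the relative-clause island constraint.
*each lawyer* > *two linguists* would require crossing that boundary, which is illicit.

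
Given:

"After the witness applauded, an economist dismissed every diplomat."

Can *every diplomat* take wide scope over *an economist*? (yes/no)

Yes

The adjunct island is irrelevant here — *every diplomat* and *an economist* are both in the matrix clause.
Nothing blocks QR of the lower DP to a position above the higher one, so inverse scope is available.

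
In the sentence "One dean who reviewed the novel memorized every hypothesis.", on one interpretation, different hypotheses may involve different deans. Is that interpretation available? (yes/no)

Yes

This is the *every hypothesis* > *one dean* reading.
*every hypothesis* sits in the matrix clause, not in the relative clause on *one dean*.
QR within a single clause is free, so the lower quantifier may take scope over the higher one.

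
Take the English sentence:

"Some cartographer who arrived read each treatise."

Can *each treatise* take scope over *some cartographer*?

Yes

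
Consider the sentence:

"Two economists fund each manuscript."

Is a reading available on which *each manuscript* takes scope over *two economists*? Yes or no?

Both DPs are arguments of the same predicate; there is no clause or island boundary between them.
QR within a single clause is free, so the lower quantifier may take scope over the higher one.
The sentence is scopally ambiguous between *two economists* > *each manuscript* and *each manuscript* > *two economists*.

Yes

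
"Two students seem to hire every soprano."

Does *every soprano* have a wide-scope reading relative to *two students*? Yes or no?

Yes

*every soprano* is the object of the infinitival complement of a raising predicate; raising infinitives are transparent for QR, so the two DPs are in effect clausemates.
Since no island is crossed, the inverse ordering is licensed alongside surface scope.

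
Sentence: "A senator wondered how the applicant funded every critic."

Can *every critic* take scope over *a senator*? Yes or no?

*every critic* occurs within the embedded question *how the applicant funded every critic*.
Embedded wh-clauses are opaque for QR, so the quantifier stays inside the question.
So *every critic* cannot raise high enough to outscope *a senator*; only the surface ordering *a senator* > *every critic* is available.

No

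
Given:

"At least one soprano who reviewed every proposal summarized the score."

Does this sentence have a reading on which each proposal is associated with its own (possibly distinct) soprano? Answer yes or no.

No

The paraphrase describes the scope ordering *every proposal* > *at least one soprano*.
*every proposal* sits inside the relative clause *who reviewed every proposal*.
Relative clauses block scope extraction: QR cannot target a position outside the modified NP.
Hence only narrow scope for *every proposal* (under *at least one soprano*) survives.
(Only the surface reading survives: one fixed soprano with respect to all the relevant proposals.)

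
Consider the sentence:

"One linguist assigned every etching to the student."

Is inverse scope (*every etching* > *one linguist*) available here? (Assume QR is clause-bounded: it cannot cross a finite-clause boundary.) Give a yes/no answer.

Yes

*every etching* and *one linguist* are in the same minimal clause.
QR within a single clause is free, so the lower quantifier may take scope over the higher one.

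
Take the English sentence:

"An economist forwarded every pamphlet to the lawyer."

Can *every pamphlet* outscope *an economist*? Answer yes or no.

Yes

Both DPs are arguments of the same predicate; there is no clause or island boundary between them.
With no island boundary between them, the object can take inverse scope over the subject via ordinary QR within the clause.
So *every pamphlet* > *an economist* is among the available readings.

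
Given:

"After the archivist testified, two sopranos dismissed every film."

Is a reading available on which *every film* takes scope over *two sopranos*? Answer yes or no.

Yes

Neither queried DP is inside the adjunct, so the adjunct-island constraint does not apply.
Ordinary QR to a clause-peripheral position gives the wide-scope LF for the lower DP.
The sentence is scopally ambiguous between *two sopranos* > *every film* and *every film* > *two sopranos*.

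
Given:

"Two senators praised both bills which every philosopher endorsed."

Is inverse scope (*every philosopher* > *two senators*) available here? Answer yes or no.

No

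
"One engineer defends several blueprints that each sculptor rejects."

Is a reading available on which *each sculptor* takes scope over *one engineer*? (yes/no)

No

*each sculptor* occurs within the relative clause *that each sculptor rejects* modifying *several blueprints*.
Relative clauses are scope islands: a quantifier cannot QR out of a relative clause to take scope in the matrix clause.
There is no licit LF on which *each sculptor* c-commands *one engineer*.
(Only the surface reading survives: one fixed engineer with respect to all the relevant sculptors.)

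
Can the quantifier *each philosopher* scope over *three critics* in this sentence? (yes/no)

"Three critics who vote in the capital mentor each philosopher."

*each philosopher* is a matrix argument; only *three critics* is modified by the relative clause *who vote in the capital*, so the RC island is irrelevant to the target quantifier.
Clause-internal QR can adjoin the lower DP above the subject, yielding the inverse reading.

Yes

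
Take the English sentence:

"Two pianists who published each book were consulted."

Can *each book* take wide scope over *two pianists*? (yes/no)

No

*each book* sits inside the relative clause *who published each book*.
The relative clause forms an island for QR, so the quantifier is confined to the head noun's restrictor.
Hence only narrow scope for *each book* (under *two pianists*) survives.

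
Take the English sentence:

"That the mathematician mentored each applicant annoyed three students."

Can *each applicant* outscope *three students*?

No

*each applicant* occurs within the sentential subject *that the mathematician mentored each applicant*.
The subject-island constraint blocks QR out of a clausal subject.
There is no licit LF on which *each applicant* c-commands *three students*.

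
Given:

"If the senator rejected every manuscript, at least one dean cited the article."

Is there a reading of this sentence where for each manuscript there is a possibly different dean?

No

That reading corresponds to *every manuscript* > *at least one dean*.
Structurally, *every manuscript* is inside the adjunct clause *if the senator rejected every manuscript*.
Scope out of an adjunct clause is unavailable: QR respects the adjunct-island constraint.
There is no licit LF on which *every manuscript* c-commands *at least one dean*.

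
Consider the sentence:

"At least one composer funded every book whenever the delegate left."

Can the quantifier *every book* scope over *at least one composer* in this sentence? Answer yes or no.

Yes

Neither queried DP is inside the adjunct, so the adjunct-island constraint does not apply.
Clause-internal QR can adjoin the lower DP above the subject, yielding the inverse reading.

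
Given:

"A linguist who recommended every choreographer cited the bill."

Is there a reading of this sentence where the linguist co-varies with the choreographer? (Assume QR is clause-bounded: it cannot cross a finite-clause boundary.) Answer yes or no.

No

This is the *every choreographer* > *a linguist* reading.
*every choreographer* occurs within the relative clause *who recommended every choreographer*.
A relative clause is a scope island — quantifier raising cannot cross its boundary.
So *every choreographer* cannot raise to a position above *a linguist*.
(Only the surface reading survives: one fixed linguist with respect to all the relevant choreographers.)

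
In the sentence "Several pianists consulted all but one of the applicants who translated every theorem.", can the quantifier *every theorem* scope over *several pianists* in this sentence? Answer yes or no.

The DP *every theorem* is contained in the relative clause *who translated every theorem* modifying *all but one of the applicants*.
The relative clause forms an island for QR, so the quantifier is confined to the head noun's restrictor.
There is no licit LF on which *every theorem* c-commands *several pianists*.

No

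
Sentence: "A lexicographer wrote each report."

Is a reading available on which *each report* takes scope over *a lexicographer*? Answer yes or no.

*a lexicographer* and *each report* are co-arguments of the matrix verb, with nothing but a clause-internal boundary between them.
QR within a single clause is free, so the lower quantifier may take scope over the higher one.
So *each report* > *a lexicographer* is among the available readings.

Yes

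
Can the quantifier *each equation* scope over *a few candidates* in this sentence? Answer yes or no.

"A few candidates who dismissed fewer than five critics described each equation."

Yes

The relative clause *who dismissed fewer than five critics* modifies *a few candidates*, but *each equation* is not inside that relative clause — it is an argument of the matrix verb.
QR within a single clause is free, so the lower quantifier may take scope over the higher one.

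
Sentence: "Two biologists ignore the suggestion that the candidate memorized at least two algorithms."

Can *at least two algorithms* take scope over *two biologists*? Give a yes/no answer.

Structurally, *at least two algorithms* is inside the complex NP *the suggestion that the candidate memorized at least two algorithms*.
The complex NP is opaque for QR — the quantifier is frozen inside the noun's complement.
*at least two algorithms* > *two biologists* would require crossing that boundary, which is illicit.

No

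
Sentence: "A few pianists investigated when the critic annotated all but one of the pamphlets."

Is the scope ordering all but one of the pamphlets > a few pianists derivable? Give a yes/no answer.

The DP *all but one of the pamphlets* is contained in the embedded question *when the critic annotated all but one of the pamphlets*.
QR across an interrogative CP boundary is ruled out as a wh-island violation.
*all but one of the pamphlets* is confined to the island and cannot take scope over *a few pianists*.

No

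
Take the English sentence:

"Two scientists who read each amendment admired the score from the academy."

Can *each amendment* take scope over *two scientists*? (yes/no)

No

Structurally, *each amendment* is inside the relative clause *who read each amendment*.
Relative clauses are scope islands: a quantifier cannot QR out of a relative clause to take scope in the matrix clause.
The inverse ordering *each amendment* > *two scientists* is therefore underivable.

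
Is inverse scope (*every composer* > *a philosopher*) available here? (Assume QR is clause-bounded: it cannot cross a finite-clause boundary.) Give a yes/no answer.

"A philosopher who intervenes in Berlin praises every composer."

Yes

*every composer* is a matrix argument; only *a philosopher* is modified by the relative clause *who intervenes in Berlin*, so the RC island is irrelevant to the target quantifier.
Since no island is crossed, the inverse ordering is licensed alongside surface scope.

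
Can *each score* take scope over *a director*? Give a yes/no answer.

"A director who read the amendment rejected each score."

The relative clause *who read the amendment* modifies *a director*, but *each score* is not inside that relative clause — it is an argument of the matrix verb.
Since no island is crossed, the inverse ordering is licensed alongside surface scope.

Yes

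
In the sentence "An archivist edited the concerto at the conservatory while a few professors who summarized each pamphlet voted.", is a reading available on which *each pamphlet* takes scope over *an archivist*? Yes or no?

No

*each pamphlet* sits inside the relative clause *who summarized each pamphlet*, which is itself inside the adjunct *while a few professors who summarized each pamphlet voted*.
Nested islands: the RC island is itself inside an adjunct island, so wide scope is doubly excluded.
So the wide-scope reading for *each pamphlet* is blocked.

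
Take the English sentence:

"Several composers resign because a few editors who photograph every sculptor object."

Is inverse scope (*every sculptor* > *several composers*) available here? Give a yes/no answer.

No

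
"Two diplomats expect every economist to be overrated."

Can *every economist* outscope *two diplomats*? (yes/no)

Yes

*every economist* is the subject of an ECM infinitive — the infinitival complement of an ECM verb is not a scope island, so *every economist* can raise into the matrix clause.
QR within a single clause is free, so the lower quantifier may take scope over the higher one.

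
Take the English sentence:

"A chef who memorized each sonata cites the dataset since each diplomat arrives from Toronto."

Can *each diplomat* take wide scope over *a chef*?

No

*each diplomat* is embedded in the adjunct clause *since each diplomat arrives from Toronto*.
Adverbial clauses are not L-marked, so they are barriers for QR — the quantifier cannot escape the adjunct.
So *each diplomat* cannot raise to a position above *a chef*.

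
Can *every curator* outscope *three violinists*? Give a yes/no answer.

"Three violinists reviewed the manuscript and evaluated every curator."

Structurally, *every curator* is inside one conjunct of the coordinate structure (*evaluated every curator*).
The Coordinate Structure Constraint blocks movement (including QR) out of a single conjunct.
*every curator* > *three violinists* would require crossing that boundary, which is illicit.

No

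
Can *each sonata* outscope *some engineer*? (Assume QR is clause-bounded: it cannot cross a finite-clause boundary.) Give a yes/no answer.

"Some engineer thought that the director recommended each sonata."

Structurally, *each sonata* is inside the finite complement clause *that the director recommended each sonata*.
QR is clause-bounded, so the finite complement is a scope island for the embedded quantifier.
Hence only narrow scope for *each sonata* (under *some engineer*) survives.
(Only the surface reading survives: one fixed engineer with respect to all the relevant sonatas.)

No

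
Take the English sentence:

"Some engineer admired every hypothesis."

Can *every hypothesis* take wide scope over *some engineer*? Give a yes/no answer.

*every hypothesis* is the matrix object and *some engineer* the matrix subject; the two are clausemates.
With no island boundary between them, the object can take inverse scope over the subject via ordinary QR within the clause.

Yes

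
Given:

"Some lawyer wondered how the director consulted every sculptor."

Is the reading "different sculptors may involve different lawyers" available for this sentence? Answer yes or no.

The paraphrase describes the scope ordering *every sculptor* > *some lawyer*.
*every sculptor* is embedded in the embedded question *how the director consulted every sculptor*.
Embedded wh-clauses are opaque for QR, so the quantifier stays inside the question.
So *every sculptor* cannot raise to a position above *some lawyer*.

No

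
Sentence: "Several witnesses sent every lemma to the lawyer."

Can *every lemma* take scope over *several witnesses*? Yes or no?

Yes

*every lemma* is the matrix object and *several witnesses* the matrix subject; the two are clausemates.
Ordinary QR to a clause-peripheral position gives the wide-scope LF for the lower DP.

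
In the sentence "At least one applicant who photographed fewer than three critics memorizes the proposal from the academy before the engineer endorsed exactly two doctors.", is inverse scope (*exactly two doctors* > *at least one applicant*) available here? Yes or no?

No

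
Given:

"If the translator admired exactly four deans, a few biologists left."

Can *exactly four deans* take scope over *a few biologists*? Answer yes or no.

No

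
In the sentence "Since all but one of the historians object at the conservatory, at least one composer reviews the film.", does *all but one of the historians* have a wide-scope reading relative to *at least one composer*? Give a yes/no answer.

Structurally, *all but one of the historians* is inside the adjunct clause *since all but one of the historians object at the conservatory*.
Since the clause is an adjunct (not a complement), the Adjunct Condition blocks QR across its edge.
So *all but one of the historians* cannot raise to a position above *at least one composer*.

No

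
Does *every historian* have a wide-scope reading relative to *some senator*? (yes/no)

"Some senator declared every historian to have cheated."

Yes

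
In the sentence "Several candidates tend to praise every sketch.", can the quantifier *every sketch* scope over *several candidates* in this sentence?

Infinitival complements of raising predicates do not block QR; *every sketch* and *several candidates* are effectively clausemates.
QR within a single clause is free, so the lower quantifier may take scope over the higher one.

Yes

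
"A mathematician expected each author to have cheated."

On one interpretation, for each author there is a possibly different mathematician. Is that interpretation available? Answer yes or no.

This is the *each author* > *a mathematician* reading.
This is an ECM construction: *each author* is the infinitival subject, Case-marked by the matrix verb, and the infinitive is transparent for QR.
With no island boundary between them, the object can take inverse scope over the subject via ordinary QR within the clause.

Yes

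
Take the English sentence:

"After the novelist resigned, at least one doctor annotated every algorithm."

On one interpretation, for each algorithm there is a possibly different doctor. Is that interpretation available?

Yes

The paraphrase describes the scope ordering *every algorithm* > *at least one doctor*.
*every algorithm* is a matrix argument; the adjunct is an island but the target quantifier is outside it.
With no island boundary between them, the object can take inverse scope over the subject via ordinary QR within the clause.
So *every algorithm* > *at least one doctor* is among the available readings.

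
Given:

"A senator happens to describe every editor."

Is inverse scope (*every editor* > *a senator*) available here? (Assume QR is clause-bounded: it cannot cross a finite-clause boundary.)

*every editor* is inside a raising infinitive, which is transparent to QR (no CP barrier), so it behaves as a matrix argument.
QR within a single clause is free, so the lower quantifier may take scope over the higher one.
The sentence is scopally ambiguous between *a senator* > *every editor* and *every editor* > *a senator*.

Yes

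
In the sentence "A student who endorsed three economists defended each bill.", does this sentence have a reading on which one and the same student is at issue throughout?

The described interpretation is the *a student* > *each bill* scoping.
Nothing needs to raise for *a student* > *each bill*, so no island constraint is at stake.

Yes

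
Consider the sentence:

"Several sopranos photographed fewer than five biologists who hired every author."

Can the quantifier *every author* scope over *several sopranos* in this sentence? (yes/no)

The DP *every author* is contained in the relative clause *who hired every author* modifying *fewer than five biologists*.
The relative clause forms an island for QR, so the quantifier is confined to the head noun's restrictor.
Hence only narrow scope for *every author* (under *several sopranos*) survives.

No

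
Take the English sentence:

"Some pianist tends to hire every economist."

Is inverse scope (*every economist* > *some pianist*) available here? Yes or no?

Raising constructions are monoclausal for scope purposes; *every economist* is not separated from *some pianist* by any island.
Since no island is crossed, the inverse ordering is licensed alongside surface scope.

Yes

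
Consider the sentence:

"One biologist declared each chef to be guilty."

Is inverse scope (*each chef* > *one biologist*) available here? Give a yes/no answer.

The ECM infinitive is scope-transparent — *each chef* is free to raise above *one biologist*.
Ordinary QR to a clause-peripheral position gives the wide-scope LF for the lower DP.

Yes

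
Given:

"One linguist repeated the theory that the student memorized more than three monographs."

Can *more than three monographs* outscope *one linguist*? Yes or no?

*more than three monographs* is embedded in the complex NP *the theory that the student memorized more than three monographs*.
Noun-complement clauses are scope islands (the Complex NP Constraint): a quantifier inside one cannot scope into the matrix.
There is no licit LF on which *more than three monographs* c-commands *one linguist*.

No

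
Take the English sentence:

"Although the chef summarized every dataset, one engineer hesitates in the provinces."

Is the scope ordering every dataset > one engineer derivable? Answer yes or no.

The target quantifier *every dataset* is part of the adjunct clause *although the chef summarized every dataset*.
Adjunct clauses are scope islands: a quantifier inside an adjunct cannot raise into the matrix clause.
*every dataset* > *one engineer* would require crossing that boundary, which is illicit.

No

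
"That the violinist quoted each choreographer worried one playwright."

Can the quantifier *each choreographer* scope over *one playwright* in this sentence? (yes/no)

*each choreographer* sits inside the sentential subject *that the violinist quoted each choreographer*.
Clausal subjects are scope islands; QR from inside the subject into the matrix is barred.
So *each choreographer* cannot raise to a position above *one playwright*.

No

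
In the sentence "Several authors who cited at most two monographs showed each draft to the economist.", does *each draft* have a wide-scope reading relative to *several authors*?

The RC *who cited at most two monographs* is an island, but *each draft* is not inside it — it is the matrix object, a clausemate of *several authors*.
Nothing blocks QR of the lower DP to a position above the higher one, so inverse scope is available.
So *each draft* > *several authors* is among the available readings.

Yes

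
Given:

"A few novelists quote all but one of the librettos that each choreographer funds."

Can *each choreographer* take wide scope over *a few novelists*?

No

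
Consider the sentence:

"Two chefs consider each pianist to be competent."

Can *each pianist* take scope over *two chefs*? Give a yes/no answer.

Yes

*each pianist* is the subject of an ECM infinitive — the infinitival complement of an ECM verb is not a scope island, so *each pianist* can raise into the matrix clause.
No island intervenes, so both surface and inverse scope are derivable.
The sentence is scopally ambiguous between *two chefs* > *each pianist* and *each pianist* > *two chefs*.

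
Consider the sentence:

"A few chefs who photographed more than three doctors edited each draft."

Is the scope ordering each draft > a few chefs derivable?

The relative clause *who photographed more than three doctors* modifies *a few chefs*, but *each draft* is not inside that relative clause — it is an argument of the matrix verb.
With no island boundary between them, the object can take inverse scope over the subject via ordinary QR within the clause.

Yes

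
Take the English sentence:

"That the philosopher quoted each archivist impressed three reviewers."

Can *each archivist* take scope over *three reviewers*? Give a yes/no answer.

No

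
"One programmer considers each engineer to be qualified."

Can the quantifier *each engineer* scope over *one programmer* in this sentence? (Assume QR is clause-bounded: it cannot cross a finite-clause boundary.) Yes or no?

Yes

ECM infinitives lack a CP barrier, so *each engineer* can QR over the matrix subject *one programmer*.
With no island boundary between them, the object can take inverse scope over the subject via ordinary QR within the clause.
The sentence is scopally ambiguous between *one programmer* > *each engineer* and *each engineer* > *one programmer*.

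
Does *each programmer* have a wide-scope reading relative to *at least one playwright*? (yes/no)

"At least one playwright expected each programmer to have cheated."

The ECM infinitive is scope-transparent — *each programmer* is free to raise above *at least one playwright*.
Ordinary QR to a clause-peripheral position gives the wide-scope LF for the lower DP.

Yes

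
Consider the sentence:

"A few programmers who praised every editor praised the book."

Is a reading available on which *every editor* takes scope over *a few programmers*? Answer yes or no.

The DP *every editor* is contained in the relative clause *who praised every editor*.
The relative clause forms an island for QR, so the quantifier is confined to the head noun's restrictor.
So *every editor* cannot raise to a position above *a few programmers*.

No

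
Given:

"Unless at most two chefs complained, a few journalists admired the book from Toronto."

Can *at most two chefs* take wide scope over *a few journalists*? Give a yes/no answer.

*at most two chefs* sits inside the adjunct clause *unless at most two chefs complained*.
The adjunct-island constraint bars QR out of an adverbial clause.
There is no licit LF on which *at most two chefs* c-commands *a few journalists*.

No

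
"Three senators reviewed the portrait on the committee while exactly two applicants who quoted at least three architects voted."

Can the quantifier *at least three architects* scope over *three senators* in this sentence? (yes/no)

The target quantifier *at least three architects* is part of the relative clause *who quoted at least three architects*, which is itself inside the adjunct *while exactly two applicants who quoted at least three architects voted*.
Even if one barrier were somehow void, the other would still block QR.
*at least three architects* > *three senators* would require crossing that boundary, which is illicit.

No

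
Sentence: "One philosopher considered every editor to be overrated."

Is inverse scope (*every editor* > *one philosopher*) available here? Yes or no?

Yes

*every editor* is an ECM subject; ECM complements are not islands, and the embedded quantifier may take matrix scope.
Clause-internal QR can adjoin the lower DP above the subject, yielding the inverse reading.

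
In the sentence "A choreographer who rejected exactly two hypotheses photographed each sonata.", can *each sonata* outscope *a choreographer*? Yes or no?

Yes

Although the sentence contains a relative clause (*who rejected exactly two hypotheses*), *each sonata* is outside it, in the matrix VP.
Since no island is crossed, the inverse ordering is licensed alongside surface scope.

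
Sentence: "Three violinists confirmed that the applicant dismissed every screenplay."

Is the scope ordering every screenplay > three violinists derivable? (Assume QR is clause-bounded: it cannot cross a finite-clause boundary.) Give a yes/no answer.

No

*every screenplay* sits inside the finite complement clause *that the applicant dismissed every screenplay*.
Under clause-bounded QR, a quantifier in an embedded finite clause cannot raise into the matrix clause.
*every screenplay* > *three violinists* would require crossing that boundary, which is illicit.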